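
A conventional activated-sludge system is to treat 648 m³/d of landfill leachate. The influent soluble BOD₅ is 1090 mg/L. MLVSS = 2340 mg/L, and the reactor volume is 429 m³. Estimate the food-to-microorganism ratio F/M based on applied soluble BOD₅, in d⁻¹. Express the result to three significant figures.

F/M ≈ 0.704 d⁻¹

Food-to-microorganism ratio F/M = Q S₀ / (V X) = 648 × 1090 / (429.0 × 2340) = 0.7036 d⁻¹.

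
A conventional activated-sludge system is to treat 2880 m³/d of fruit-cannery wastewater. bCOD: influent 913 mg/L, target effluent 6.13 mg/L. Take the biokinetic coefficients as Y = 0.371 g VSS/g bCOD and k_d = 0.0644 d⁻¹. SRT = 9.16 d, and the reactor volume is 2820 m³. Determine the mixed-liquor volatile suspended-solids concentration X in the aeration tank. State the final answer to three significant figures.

X = Y·Q·ΔS·θ_c / [V·(1 + k_d θ_c)] = 0.371 × 2880 × (913 − 6.13) × 9.16 / [2820 × (1 + 0.0644 × 9.16)] = 1980 mg/L.

X ≈ 1980 mg/L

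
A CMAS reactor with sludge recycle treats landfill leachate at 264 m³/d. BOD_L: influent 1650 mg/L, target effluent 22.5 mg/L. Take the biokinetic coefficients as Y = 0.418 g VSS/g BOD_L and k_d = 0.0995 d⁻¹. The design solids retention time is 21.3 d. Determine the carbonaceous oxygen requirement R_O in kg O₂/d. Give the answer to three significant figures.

R_O ≈ 348 kg O₂/d

The observed yield is Y_obs = Y/(1 + k_d·θ_c) = 0.418 / (1 + 0.0995 × 21.3) = 0.418 / 3.119 = 0.1340 g VSS per g BOD_L removed.
ΔS = 1650 − 22.5 = 1628 mg/L, so the substrate removal rate is 264 × 1628/1000 = 429.7 kg BOD_L/d.
Biomass synthesised: P_X = Y_obs × 429.7 = 57.58 kg VSS/d.
R_O = Q·(S₀ − S) − 1.42·P_X = 429.7 − 1.42 × 57.58 = 347.9 kg O₂/d.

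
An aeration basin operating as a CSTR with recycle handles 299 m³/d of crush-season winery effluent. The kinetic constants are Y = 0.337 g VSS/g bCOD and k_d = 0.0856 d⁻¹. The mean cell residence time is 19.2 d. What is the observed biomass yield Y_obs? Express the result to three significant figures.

Y_obs ≈ 0.127 g VSS/g bCOD

Correct the yield for decay: Y_obs = Y/(1 + k_d θ_c) = 0.337 / (1 + 0.0856 × 19.2) = 0.337 / 2.644 = 0.1275.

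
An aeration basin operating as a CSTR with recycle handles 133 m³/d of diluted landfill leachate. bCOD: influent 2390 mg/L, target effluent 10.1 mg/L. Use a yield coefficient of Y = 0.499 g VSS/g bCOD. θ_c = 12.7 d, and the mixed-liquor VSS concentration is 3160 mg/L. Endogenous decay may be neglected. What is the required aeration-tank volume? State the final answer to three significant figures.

V ≈ 635 m³

With k_d = 0 the design equation reduces to V = Y Q (S₀−S) θ_c / X = 0.499 × 133 × (2390 − 10.1) × 12.7 / 3160 = 634.8 m³.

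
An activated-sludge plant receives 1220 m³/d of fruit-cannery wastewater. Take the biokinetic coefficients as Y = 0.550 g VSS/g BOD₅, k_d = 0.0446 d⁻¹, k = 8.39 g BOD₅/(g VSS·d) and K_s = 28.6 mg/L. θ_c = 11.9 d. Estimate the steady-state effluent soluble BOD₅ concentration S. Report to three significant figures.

For a completely mixed reactor with recycle the Lawrence–McCarty relation gives S = K_s·(1 + k_d·θ_c) / [θ_c·(Y·k − k_d) − 1] = 28.6 × (1 + 0.0446 × 11.9) / [11.9 × (0.550 × 8.39 − 0.0446) − 1] = 43.78 / 53.38 = 0.8201 mg/L.

S ≈ 0.820 mg/L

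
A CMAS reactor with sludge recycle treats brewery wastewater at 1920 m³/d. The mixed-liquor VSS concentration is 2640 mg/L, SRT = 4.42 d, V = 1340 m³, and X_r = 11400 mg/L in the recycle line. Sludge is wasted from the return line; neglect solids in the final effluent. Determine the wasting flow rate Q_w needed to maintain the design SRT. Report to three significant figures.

θ_c = V·X/(Q_w·X_r) when wasting from the recycle, so Q_w = V·X/(θ_c·X_r) = 1340 × 2640 / (4.42 × 11400) = 70.21 m³/d.

Q_w ≈ 70.2 m³/d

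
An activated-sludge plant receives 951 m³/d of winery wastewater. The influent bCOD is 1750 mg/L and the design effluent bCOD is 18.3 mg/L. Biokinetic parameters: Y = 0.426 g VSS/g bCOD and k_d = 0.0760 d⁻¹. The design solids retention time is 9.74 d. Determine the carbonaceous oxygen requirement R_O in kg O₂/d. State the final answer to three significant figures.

R_O ≈ 1070 kg O₂/d

Correct the yield for decay: Y_obs = Y/(1 + k_d θ_c) = 0.426 / (1 + 0.0760 × 9.74) = 0.426 / 1.740 = 0.2448.
Mass of bCOD removed per day: Q(S₀ − S) = 951 × 1732 g/m³ = 1647 kg/d.
P_X = Y_obs·Q·(S₀ − S) = 0.2448 × 1647 = 403.1 kg VSS/d.
R_O = Q·ΔS − 1.42 P_X = 1647 − 572.5 = 1074 kg O₂/d.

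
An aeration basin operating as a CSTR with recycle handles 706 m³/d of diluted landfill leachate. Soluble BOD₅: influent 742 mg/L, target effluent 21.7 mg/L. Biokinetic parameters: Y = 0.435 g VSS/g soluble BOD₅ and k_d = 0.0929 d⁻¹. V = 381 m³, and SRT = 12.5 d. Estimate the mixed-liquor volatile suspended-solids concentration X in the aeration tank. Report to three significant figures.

X = Y·Q·ΔS·θ_c / [V·(1 + k_d θ_c)] = 0.435 × 706 × (742 − 21.7) × 12.5 / [381 × (1 + 0.0929 × 12.5)] = 3358 mg/L.

X ≈ 3360 mg/L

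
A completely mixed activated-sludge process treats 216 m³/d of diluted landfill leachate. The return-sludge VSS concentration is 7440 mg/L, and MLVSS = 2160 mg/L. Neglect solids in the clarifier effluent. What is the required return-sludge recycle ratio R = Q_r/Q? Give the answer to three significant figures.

R ≈ 0.409

R = Q_r/Q = X/(X_r − X) = 2160 / (7440 − 2160) = 0.4091.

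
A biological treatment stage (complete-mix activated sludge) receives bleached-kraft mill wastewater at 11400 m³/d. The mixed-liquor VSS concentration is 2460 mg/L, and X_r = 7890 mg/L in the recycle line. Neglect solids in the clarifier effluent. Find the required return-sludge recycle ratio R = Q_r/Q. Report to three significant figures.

Solids balance on the clarifier gives (1+R)X = R·X_r, so R = X/(X_r − X) = 2460 / (7890 − 2460) = 0.4530.

R ≈ 0.453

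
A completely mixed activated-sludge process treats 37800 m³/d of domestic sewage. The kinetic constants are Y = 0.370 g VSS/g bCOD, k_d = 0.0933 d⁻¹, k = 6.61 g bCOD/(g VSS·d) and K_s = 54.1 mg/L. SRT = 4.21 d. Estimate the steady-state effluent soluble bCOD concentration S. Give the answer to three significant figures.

For a completely mixed reactor with recycle the Lawrence–McCarty relation gives S = K_s·(1 + k_d·θ_c) / [θ_c·(Y·k − k_d) − 1] = 54.1 × (1 + 0.0933 × 4.21) / [4.21 × (0.370 × 6.61 − 0.0933) − 1] = 75.35 / 8.904 = 8.463 mg/L.

S ≈ 8.46 mg/L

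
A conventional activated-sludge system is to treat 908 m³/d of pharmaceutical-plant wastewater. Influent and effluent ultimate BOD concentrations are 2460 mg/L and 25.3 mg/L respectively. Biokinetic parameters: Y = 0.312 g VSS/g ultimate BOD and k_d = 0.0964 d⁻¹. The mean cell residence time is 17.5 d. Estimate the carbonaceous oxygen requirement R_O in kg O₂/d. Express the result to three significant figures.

The observed yield is Y_obs = Y/(1 + k_d·θ_c) = 0.312 / (1 + 0.0964 × 17.5) = 0.312 / 2.687 = 0.1161 g VSS per g ultimate BOD removed.
ΔS = 2460 − 25.3 = 2435 mg/L, so the substrate removal rate is 908 × 2435/1000 = 2211 kg ultimate BOD/d.
Biomass synthesised: P_X = Y_obs × 2211 = 256.7 kg VSS/d.
R_O = Q·ΔS − 1.42 P_X = 2211 − 364.5 = 1846 kg O₂/d.

R_O ≈ 1850 kg O₂/d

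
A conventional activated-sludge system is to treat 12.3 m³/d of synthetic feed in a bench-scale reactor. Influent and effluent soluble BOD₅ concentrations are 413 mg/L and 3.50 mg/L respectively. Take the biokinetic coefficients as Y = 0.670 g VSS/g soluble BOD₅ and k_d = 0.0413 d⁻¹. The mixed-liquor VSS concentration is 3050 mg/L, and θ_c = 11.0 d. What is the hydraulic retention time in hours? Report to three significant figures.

τ ≈ 16.3 h

Steady-state biomass mass balance: V·X·(1 + k_d·θ_c) = Y·Q·(S₀ − S)·θ_c, so V = 0.670 × 12.3 × (413 − 3.50) × 11.0 / [3050 × (1 + 0.0413 × 11.0)] = 3.71×10^4 / 4436 = 8.369 m³.
HRT = V/Q = 8.369 m³ / 12.3 m³·d⁻¹ = 0.6804 d × 24 = 16.33 h.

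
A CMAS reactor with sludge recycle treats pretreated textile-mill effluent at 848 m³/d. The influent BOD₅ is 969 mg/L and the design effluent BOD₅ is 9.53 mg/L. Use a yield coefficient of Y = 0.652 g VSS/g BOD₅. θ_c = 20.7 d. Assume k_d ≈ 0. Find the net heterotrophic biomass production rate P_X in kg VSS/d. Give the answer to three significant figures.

P_X ≈ 530 kg VSS/d

Since k_d ≈ 0, Y_obs = Y = 0.652 g VSS/g BOD₅.
Substrate removed = Q·(S₀ − S) = 848 m³/d × (969 − 9.53) g/m³ = 8.14×10^5 g/d = 813.6 kg/d.
Net biomass production P_X = Y_obs × Q·(S₀ − S) = 0.6520 × 813.6 = 530.5 kg VSS/d.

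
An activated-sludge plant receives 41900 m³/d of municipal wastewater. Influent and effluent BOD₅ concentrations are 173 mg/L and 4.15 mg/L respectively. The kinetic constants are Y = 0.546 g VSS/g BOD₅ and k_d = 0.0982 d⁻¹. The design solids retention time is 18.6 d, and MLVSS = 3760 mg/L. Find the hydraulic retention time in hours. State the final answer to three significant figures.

Rearranging the biomass balance for a CMAS with decay, V = Y·Q·ΔS·θ_c / [X·(1+k_d θ_c)] = 0.546 × 41900 × (173 − 4.15) × 18.6 / [3760 × (1 + 0.0982 × 18.6)] = 7.18×10^7 / 10628 = 6761 m³.
τ = V/Q = 6761/41900 = 0.1613 d, or 3.872 h.

τ ≈ 3.87 h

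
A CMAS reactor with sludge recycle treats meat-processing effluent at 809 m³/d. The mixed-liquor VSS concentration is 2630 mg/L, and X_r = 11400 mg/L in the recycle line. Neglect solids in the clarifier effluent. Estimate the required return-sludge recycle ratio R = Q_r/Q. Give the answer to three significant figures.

R = Q_r/Q = X/(X_r − X) = 2630 / (11400 − 2630) = 0.2999.

R ≈ 0.300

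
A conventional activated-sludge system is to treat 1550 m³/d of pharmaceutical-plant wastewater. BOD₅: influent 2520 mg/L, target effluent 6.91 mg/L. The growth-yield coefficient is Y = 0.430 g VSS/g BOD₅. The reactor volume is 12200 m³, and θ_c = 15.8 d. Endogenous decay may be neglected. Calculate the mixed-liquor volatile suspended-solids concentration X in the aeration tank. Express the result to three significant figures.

X = Y·Q·ΔS·θ_c / V = 0.430 × 1550 × (2520 − 6.91) × 15.8 / 12200 = 2169 mg/L.

X ≈ 2170 mg/L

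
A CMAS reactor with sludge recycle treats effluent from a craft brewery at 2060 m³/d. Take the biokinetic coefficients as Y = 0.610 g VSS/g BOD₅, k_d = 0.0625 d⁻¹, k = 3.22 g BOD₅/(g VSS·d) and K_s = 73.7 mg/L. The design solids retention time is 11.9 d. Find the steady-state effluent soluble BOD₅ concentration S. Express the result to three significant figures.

From the Monod/SRT balance for a CMAS, S = K_s·(1+k_d θ_c)/[θ_c·(Y k − k_d) − 1] = 73.7 × (1 + 0.0625 × 11.9) / [11.9 × (0.610 × 3.22 − 0.0625) − 1] = 128.5 / 21.63 = 5.941 mg/L.

S ≈ 5.94 mg/L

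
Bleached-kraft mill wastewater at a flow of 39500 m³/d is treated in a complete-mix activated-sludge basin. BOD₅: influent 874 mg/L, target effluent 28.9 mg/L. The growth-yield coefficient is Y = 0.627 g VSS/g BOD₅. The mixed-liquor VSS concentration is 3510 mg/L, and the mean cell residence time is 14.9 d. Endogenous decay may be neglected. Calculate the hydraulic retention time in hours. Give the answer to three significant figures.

τ ≈ 54.0 h

With k_d = 0 the design equation reduces to V = Y Q (S₀−S) θ_c / X = 0.627 × 39500 × (874 − 28.9) × 14.9 / 3510 = 88849 m³.
τ = V/Q = 88849/39500 = 2.249 d, or 53.98 h.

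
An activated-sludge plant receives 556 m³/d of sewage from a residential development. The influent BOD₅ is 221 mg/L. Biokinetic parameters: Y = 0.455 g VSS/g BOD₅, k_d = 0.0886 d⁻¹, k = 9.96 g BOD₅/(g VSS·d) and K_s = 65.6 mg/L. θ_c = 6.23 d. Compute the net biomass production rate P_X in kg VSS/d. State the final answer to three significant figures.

From the Monod/SRT balance for a CMAS, S = K_s·(1+k_d θ_c)/[θ_c·(Y k − k_d) − 1] = 65.6 × (1 + 0.0886 × 6.23) / [6.23 × (0.455 × 9.96 − 0.0886) − 1] = 101.8 / 26.68 = 3.816 mg/L.
Observed yield with endogenous decay: Y_obs = Y / (1 + k_d·θ_c) = 0.455 / (1 + 0.0886 × 6.23) = 0.455 / 1.552 = 0.2932 g VSS/g BOD₅.
Mass of BOD₅ removed per day: Q(S₀ − S) = 556 × 217.2 g/m³ = 120.8 kg/d.
P_X = Y_obs · Q(S₀ − S) = 0.2932 × 120.8 = 35.40 kg VSS/d.

P_X ≈ 35.4 kg VSS/d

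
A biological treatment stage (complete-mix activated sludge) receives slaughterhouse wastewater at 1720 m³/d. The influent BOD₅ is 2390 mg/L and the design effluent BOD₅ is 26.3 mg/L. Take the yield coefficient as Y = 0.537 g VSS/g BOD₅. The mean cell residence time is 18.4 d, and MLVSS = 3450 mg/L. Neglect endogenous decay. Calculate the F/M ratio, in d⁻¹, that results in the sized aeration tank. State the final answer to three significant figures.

Biomass mass balance (decay neglected): V·X = Y·Q·(S₀ − S)·θ_c, so V = 0.537 × 1720 × (2390 − 26.3) × 18.4 / 3450 = 11644 m³.
Food-to-microorganism ratio F/M = Q S₀ / (V X) = 1720 × 2390 / (11644 × 3450) = 0.1023 d⁻¹.

F/M ≈ 0.102 d⁻¹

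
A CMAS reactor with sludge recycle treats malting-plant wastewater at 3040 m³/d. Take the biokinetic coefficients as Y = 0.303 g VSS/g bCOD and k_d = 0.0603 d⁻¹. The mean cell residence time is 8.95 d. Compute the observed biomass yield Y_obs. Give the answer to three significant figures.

The observed yield is Y_obs = Y/(1 + k_d·θ_c) = 0.303 / (1 + 0.0603 × 8.95) = 0.303 / 1.540 = 0.1968 g VSS per g bCOD removed.

Y_obs ≈ 0.197 g VSS/g bCOD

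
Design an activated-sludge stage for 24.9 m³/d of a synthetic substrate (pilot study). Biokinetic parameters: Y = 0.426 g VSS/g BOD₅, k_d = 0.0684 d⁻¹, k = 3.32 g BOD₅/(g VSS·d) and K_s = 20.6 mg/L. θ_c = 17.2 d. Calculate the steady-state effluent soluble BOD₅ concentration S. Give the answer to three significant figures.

S ≈ 2.02 mg/L

Effluent substrate depends only on kinetics and SRT: S = K_s(1 + k_d θ_c) / [θ_c(Yk − k_d) − 1] = 20.6 × (1 + 0.0684 × 17.2) / [17.2 × (0.426 × 3.32 − 0.0684) − 1] = 44.84 / 22.15 = 2.024 mg/L.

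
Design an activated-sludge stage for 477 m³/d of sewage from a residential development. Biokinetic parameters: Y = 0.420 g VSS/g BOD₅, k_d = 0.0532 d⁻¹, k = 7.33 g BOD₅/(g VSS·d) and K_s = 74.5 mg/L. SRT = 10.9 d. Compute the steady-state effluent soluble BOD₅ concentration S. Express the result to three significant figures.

For a completely mixed reactor with recycle the Lawrence–McCarty relation gives S = K_s·(1 + k_d·θ_c) / [θ_c·(Y·k − k_d) − 1] = 74.5 × (1 + 0.0532 × 10.9) / [10.9 × (0.420 × 7.33 − 0.0532) − 1] = 117.7 / 31.98 = 3.681 mg/L.

S ≈ 3.68 mg/L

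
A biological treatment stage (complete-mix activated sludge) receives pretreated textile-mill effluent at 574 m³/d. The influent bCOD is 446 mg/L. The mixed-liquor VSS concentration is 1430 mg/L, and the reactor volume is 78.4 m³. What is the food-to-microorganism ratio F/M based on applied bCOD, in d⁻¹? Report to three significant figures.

F/M = Q·S₀ / (V·X) = 574 × 446 / (78.40 × 1430) = 2.283 g bCOD·(g VSS·d)⁻¹.

F/M ≈ 2.28 d⁻¹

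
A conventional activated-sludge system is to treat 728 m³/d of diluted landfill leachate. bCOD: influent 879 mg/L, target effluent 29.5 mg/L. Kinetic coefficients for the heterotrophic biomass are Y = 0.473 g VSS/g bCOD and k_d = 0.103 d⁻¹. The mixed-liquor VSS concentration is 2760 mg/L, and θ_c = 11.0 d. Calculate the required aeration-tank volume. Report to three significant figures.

From the SRT design equation V = Y Q (S₀−S) θ_c / [X (1 + k_d θ_c)] = 0.473 × 728 × (879 − 29.5) × 11.0 / [2760 × (1 + 0.103 × 11.0)] = 3.22×10^6 / 5887 = 546.6 m³.

V ≈ 547 m³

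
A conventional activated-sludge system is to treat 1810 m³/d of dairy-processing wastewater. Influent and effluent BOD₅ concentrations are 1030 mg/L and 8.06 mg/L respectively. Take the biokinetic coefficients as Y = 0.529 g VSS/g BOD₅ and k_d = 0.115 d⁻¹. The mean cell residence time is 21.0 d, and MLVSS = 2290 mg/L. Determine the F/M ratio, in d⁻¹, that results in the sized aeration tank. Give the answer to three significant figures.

F/M ≈ 0.310 d⁻¹

Rearranging the biomass balance for a CMAS with decay, V = Y·Q·ΔS·θ_c / [X·(1+k_d θ_c)] = 0.529 × 1810 × (1030 − 8.06) × 21.0 / [2290 × (1 + 0.115 × 21.0)] = 2.05×10^7 / 7820 = 2628 m³.
F/M = Q·S₀ / (V·X) = 1810 × 1030 / (2628 × 2290) = 0.3098 g BOD₅·(g VSS·d)⁻¹.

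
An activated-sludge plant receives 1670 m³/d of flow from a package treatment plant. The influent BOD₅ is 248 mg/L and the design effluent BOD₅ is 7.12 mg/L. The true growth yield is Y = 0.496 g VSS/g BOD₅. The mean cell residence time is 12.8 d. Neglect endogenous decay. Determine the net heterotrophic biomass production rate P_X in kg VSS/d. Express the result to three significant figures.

P_X ≈ 200 kg VSS/d

Since k_d ≈ 0, Y_obs = Y = 0.496 g VSS/g BOD₅.
ΔS = 248 − 7.12 = 240.9 mg/L, so the substrate removal rate is 1670 × 240.9/1000 = 402.3 kg BOD₅/d.
So the net sludge growth is P_X = 0.4960 × 402.3 = 199.5 kg VSS/d.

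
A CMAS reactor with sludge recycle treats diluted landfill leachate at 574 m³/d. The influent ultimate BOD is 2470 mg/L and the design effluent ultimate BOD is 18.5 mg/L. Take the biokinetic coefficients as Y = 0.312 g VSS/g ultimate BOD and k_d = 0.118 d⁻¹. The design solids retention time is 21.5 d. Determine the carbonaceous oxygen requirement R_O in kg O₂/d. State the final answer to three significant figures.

Correct the yield for decay: Y_obs = Y/(1 + k_d θ_c) = 0.312 / (1 + 0.118 × 21.5) = 0.312 / 3.537 = 0.08821.
ΔS = 2470 − 18.5 = 2452 mg/L, so the substrate removal rate is 574 × 2452/1000 = 1407 kg ultimate BOD/d.
P_X = Y_obs·Q·(S₀ − S) = 0.08821 × 1407 = 124.1 kg VSS/d.
R_O = Q·(S₀ − S) − 1.42·P_X = 1407 − 1.42 × 124.1 = 1231 kg O₂/d.

R_O ≈ 1230 kg O₂/d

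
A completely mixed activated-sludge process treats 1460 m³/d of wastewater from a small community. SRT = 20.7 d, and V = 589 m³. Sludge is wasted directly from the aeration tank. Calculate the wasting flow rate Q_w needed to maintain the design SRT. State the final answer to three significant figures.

Q_w ≈ 28.5 m³/d

With mixed-liquor wasting, θ_c = V/Q_w, so Q_w = V/θ_c = 589.0/20.7 = 28.45 m³/d.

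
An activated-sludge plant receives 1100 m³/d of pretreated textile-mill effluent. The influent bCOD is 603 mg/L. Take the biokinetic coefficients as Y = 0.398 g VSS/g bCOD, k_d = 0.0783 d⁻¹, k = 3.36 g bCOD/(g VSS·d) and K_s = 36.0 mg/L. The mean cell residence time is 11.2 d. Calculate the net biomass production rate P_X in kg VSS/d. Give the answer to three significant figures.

For a completely mixed reactor with recycle the Lawrence–McCarty relation gives S = K_s·(1 + k_d·θ_c) / [θ_c·(Y·k − k_d) − 1] = 36.0 × (1 + 0.0783 × 11.2) / [11.2 × (0.398 × 3.36 − 0.0783) − 1] = 67.57 / 13.10 = 5.158 mg/L.
The observed yield is Y_obs = Y/(1 + k_d·θ_c) = 0.398 / (1 + 0.0783 × 11.2) = 0.398 / 1.877 = 0.2120 g VSS per g bCOD removed.
Q·(S₀ − S) = 1100 × (603 − 5.16) × 10⁻³ = 657.6 kg/d removed.
So the net sludge growth is P_X = 0.2120 × 657.6 = 139.4 kg VSS/d.

P_X ≈ 139 kg VSS/d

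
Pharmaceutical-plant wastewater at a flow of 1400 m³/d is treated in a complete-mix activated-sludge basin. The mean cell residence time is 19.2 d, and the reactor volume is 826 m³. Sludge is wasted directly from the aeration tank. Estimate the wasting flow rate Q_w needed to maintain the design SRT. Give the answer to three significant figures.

Wasting from the aeration tank: Q_w = V / θ_c = 826.0 / 19.2 = 43.02 m³/d.

Q_w ≈ 43.0 m³/d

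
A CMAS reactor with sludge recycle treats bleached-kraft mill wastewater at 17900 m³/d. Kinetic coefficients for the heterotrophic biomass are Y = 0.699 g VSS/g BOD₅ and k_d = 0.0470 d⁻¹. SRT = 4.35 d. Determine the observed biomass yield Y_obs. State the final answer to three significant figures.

Y_obs ≈ 0.580 g VSS/g BOD₅

Correct the yield for decay: Y_obs = Y/(1 + k_d θ_c) = 0.699 / (1 + 0.0470 × 4.35) = 0.699 / 1.204 = 0.5803.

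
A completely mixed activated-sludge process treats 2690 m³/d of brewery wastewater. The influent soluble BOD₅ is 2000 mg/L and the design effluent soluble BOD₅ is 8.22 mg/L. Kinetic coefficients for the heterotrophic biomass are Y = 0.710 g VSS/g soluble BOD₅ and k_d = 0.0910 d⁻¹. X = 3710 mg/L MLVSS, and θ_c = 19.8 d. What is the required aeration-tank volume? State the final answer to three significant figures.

Rearranging the biomass balance for a CMAS with decay, V = Y·Q·ΔS·θ_c / [X·(1+k_d θ_c)] = 0.710 × 2690 × (2000 − 8.22) × 19.8 / [3710 × (1 + 0.0910 × 19.8)] = 7.53×10^7 / 10395 = 7246 m³.

V ≈ 7250 m³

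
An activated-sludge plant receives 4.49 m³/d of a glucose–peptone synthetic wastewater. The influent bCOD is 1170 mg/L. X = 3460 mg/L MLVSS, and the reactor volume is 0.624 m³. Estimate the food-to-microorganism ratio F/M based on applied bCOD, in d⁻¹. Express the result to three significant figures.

F/M ≈ 2.43 d⁻¹

Food-to-microorganism ratio F/M = Q S₀ / (V X) = 4.49 × 1170 / (0.6240 × 3460) = 2.433 d⁻¹.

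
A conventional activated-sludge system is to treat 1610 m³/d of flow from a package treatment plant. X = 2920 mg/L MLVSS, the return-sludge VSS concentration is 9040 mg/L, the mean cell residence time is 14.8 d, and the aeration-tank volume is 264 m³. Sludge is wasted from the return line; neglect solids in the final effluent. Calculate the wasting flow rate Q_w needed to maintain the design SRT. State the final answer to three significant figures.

Q_w ≈ 5.76 m³/d

Wasting from the return line (neglecting effluent solids): Q_w = V·X / (θ_c·X_r) = 264.0 × 2920 / (14.8 × 9040) = 5.762 m³/d.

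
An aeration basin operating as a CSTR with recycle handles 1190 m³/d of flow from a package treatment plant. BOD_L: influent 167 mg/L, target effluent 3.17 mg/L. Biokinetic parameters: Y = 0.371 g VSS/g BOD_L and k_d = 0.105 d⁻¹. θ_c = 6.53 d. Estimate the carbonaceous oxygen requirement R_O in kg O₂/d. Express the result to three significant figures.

R_O ≈ 134 kg O₂/d

Observed yield with endogenous decay: Y_obs = Y / (1 + k_d·θ_c) = 0.371 / (1 + 0.105 × 6.53) = 0.371 / 1.686 = 0.2201 g VSS/g BOD_L.
ΔS = 167 − 3.17 = 163.8 mg/L, so the substrate removal rate is 1190 × 163.8/1000 = 195.0 kg BOD_L/d.
Net sludge production P_X = 0.2201 × 195.0 = 42.91 kg VSS/d.
Carbonaceous O₂ demand = substrate oxidised − cell-mass equivalent = 195.0 − 1.42 × 42.91 = 134.0 kg O₂/d.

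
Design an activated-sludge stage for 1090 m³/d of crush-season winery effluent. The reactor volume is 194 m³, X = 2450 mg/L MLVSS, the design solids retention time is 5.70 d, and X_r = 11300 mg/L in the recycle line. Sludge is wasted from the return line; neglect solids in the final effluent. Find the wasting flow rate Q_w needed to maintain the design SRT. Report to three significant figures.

θ_c = V·X/(Q_w·X_r) when wasting from the recycle, so Q_w = V·X/(θ_c·X_r) = 194.0 × 2450 / (5.70 × 11300) = 7.379 m³/d.

Q_w ≈ 7.38 m³/d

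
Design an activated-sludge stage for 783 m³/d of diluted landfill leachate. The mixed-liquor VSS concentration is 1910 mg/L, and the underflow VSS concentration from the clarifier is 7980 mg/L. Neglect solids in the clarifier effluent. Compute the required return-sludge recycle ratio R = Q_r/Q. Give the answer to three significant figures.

R = Q_r/Q = X/(X_r − X) = 1910 / (7980 − 1910) = 0.3147.

R ≈ 0.315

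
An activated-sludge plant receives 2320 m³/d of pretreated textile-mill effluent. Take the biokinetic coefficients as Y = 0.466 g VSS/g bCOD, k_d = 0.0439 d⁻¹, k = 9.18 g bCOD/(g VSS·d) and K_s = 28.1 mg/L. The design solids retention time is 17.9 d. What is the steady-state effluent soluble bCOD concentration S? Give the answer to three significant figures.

Effluent substrate depends only on kinetics and SRT: S = K_s(1 + k_d θ_c) / [θ_c(Yk − k_d) − 1] = 28.1 × (1 + 0.0439 × 17.9) / [17.9 × (0.466 × 9.18 − 0.0439) − 1] = 50.18 / 74.79 = 0.6710 mg/L.

S ≈ 0.671 mg/L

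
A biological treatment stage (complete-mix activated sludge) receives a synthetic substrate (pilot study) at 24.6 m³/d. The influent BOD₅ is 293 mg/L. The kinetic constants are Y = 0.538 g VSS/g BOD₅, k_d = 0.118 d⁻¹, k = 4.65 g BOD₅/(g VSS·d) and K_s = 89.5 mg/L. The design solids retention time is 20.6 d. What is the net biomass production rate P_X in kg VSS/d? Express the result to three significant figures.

Effluent substrate depends only on kinetics and SRT: S = K_s(1 + k_d θ_c) / [θ_c(Yk − k_d) − 1] = 89.5 × (1 + 0.118 × 20.6) / [20.6 × (0.538 × 4.65 − 0.118) − 1] = 307.1 / 48.10 = 6.383 mg/L.
Correct the yield for decay: Y_obs = Y/(1 + k_d θ_c) = 0.538 / (1 + 0.118 × 20.6) = 0.538 / 3.431 = 0.1568.
Q·(S₀ − S) = 24.6 × (293 − 6.38) × 10⁻³ = 7.051 kg/d removed.
Net biomass production P_X = Y_obs × Q·(S₀ − S) = 0.1568 × 7.051 = 1.106 kg VSS/d.

P_X ≈ 1.11 kg VSS/d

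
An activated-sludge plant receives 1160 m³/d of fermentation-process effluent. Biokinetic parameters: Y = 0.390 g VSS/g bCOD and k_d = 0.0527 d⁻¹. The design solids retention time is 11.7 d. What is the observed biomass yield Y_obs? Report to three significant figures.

The observed yield is Y_obs = Y/(1 + k_d·θ_c) = 0.390 / (1 + 0.0527 × 11.7) = 0.390 / 1.617 = 0.2412 g VSS per g bCOD removed.

Y_obs ≈ 0.241 g VSS/g bCOD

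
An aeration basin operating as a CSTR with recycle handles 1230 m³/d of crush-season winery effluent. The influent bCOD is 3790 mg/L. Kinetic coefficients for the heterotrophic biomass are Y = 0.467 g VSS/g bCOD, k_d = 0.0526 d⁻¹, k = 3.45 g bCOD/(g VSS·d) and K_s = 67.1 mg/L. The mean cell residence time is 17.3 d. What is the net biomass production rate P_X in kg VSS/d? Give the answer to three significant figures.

P_X ≈ 1140 kg VSS/d

Effluent substrate depends only on kinetics and SRT: S = K_s(1 + k_d θ_c) / [θ_c(Yk − k_d) − 1] = 67.1 × (1 + 0.0526 × 17.3) / [17.3 × (0.467 × 3.45 − 0.0526) − 1] = 128.2 / 25.96 = 4.936 mg/L.
Y_obs = Y / (1 + k_d θ_c) = 0.467 / (1 + 0.0526 × 17.3) = 0.467 / 1.910 = 0.2445.
ΔS = 3790 − 4.94 = 3785 mg/L, so the substrate removal rate is 1230 × 3785/1000 = 4656 kg bCOD/d.
P_X = Y_obs · Q(S₀ − S) = 0.2445 × 4656 = 1138 kg VSS/d.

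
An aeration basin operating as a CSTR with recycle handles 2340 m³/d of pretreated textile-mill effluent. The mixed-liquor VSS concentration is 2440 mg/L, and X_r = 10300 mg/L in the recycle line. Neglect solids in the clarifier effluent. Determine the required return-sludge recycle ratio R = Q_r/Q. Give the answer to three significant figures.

R ≈ 0.310

Mass balance around the secondary clarifier (neglecting effluent solids): R = X / (X_r − X) = 2440 / (10300 − 2440) = 0.3104.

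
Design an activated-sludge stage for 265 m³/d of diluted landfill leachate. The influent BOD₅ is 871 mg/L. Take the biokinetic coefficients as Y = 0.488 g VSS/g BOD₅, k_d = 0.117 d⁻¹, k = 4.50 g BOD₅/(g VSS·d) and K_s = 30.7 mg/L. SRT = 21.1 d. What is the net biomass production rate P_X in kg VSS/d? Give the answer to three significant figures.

For a completely mixed reactor with recycle the Lawrence–McCarty relation gives S = K_s·(1 + k_d·θ_c) / [θ_c·(Y·k − k_d) − 1] = 30.7 × (1 + 0.117 × 21.1) / [21.1 × (0.488 × 4.50 − 0.117) − 1] = 106.5 / 42.87 = 2.484 mg/L.
The observed yield is Y_obs = Y/(1 + k_d·θ_c) = 0.488 / (1 + 0.117 × 21.1) = 0.488 / 3.469 = 0.1407 g VSS per g BOD₅ removed.
Q·(S₀ − S) = 265 × (871 − 2.48) × 10⁻³ = 230.2 kg/d removed.
So the net sludge growth is P_X = 0.1407 × 230.2 = 32.38 kg VSS/d.

P_X ≈ 32.4 kg VSS/d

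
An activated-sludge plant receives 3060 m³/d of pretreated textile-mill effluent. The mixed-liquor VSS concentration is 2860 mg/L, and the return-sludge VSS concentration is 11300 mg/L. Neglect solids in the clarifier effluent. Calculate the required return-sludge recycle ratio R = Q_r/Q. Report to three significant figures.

R ≈ 0.339

Solids balance on the clarifier gives (1+R)X = R·X_r, so R = X/(X_r − X) = 2860 / (11300 − 2860) = 0.3389.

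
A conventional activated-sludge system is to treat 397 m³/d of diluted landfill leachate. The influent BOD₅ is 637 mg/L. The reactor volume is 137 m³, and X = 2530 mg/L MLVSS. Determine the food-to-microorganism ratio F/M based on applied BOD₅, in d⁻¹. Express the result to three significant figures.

F/M = applied load / biomass = Q·S₀/(V·X) = 397 × 637 / (137.0 × 2530) = 0.7296 d⁻¹.

F/M ≈ 0.730 d⁻¹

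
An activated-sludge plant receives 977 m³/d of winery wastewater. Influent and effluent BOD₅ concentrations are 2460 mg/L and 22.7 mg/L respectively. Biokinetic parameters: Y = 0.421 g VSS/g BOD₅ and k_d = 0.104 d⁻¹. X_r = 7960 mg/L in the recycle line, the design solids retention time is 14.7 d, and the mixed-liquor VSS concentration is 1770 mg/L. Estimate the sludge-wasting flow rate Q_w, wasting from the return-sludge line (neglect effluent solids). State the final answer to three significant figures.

Rearranging the biomass balance for a CMAS with decay, V = Y·Q·ΔS·θ_c / [X·(1+k_d θ_c)] = 0.421 × 977 × (2460 − 22.7) × 14.7 / [1770 × (1 + 0.104 × 14.7)] = 1.47×10^7 / 4476 = 3292 m³.
Wasting from the return line (neglecting effluent solids): Q_w = V·X / (θ_c·X_r) = 3292 × 1770 / (14.7 × 7960) = 49.80 m³/d.

Q_w ≈ 49.8 m³/d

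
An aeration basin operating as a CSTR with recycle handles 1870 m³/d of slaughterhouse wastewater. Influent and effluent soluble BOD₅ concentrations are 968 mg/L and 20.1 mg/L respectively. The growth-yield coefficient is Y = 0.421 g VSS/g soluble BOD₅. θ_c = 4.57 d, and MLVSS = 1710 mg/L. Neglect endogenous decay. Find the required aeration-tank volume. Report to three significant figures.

V·X = Y·Q·ΔS·θ_c gives V = 0.421 × 1870 × (968 − 20.1) × 4.57 / 1710 = 1994 m³.

V ≈ 1990 m³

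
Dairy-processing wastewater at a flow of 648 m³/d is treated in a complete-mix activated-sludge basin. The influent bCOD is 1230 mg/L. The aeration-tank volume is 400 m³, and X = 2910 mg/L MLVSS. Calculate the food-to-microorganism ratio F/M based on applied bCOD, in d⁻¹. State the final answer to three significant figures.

Food-to-microorganism ratio F/M = Q S₀ / (V X) = 648 × 1230 / (400.0 × 2910) = 0.6847 d⁻¹.

F/M ≈ 0.685 d⁻¹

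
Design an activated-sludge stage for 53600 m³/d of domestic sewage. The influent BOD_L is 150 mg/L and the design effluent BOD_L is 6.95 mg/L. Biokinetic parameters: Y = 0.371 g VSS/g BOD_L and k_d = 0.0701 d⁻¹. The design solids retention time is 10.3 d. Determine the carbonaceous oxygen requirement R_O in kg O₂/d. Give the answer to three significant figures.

Correct the yield for decay: Y_obs = Y/(1 + k_d θ_c) = 0.371 / (1 + 0.0701 × 10.3) = 0.371 / 1.722 = 0.2154.
Substrate removed = Q·(S₀ − S) = 53600 m³/d × (150 − 6.95) g/m³ = 7.67×10^6 g/d = 7667 kg/d.
Biomass synthesised: P_X = Y_obs × 7667 = 1652 kg VSS/d.
Carbonaceous O₂ demand = substrate oxidised − cell-mass equivalent = 7667 − 1.42 × 1652 = 5322 kg O₂/d.

R_O ≈ 5320 kg O₂/d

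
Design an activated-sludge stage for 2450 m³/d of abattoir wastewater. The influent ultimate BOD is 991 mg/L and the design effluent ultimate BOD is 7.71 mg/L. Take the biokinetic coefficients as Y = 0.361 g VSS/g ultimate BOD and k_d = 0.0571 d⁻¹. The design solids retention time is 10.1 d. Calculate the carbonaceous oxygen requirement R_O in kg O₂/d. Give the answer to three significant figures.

Y_obs = Y / (1 + k_d θ_c) = 0.361 / (1 + 0.0571 × 10.1) = 0.361 / 1.577 = 0.2290.
Substrate removed = Q·(S₀ − S) = 2450 m³/d × (991 − 7.71) g/m³ = 2.41×10^6 g/d = 2409 kg/d.
Net sludge production P_X = 0.2290 × 2409 = 551.6 kg VSS/d.
R_O = Q·ΔS − 1.42 P_X = 2409 − 783.2 = 1626 kg O₂/d.

R_O ≈ 1630 kg O₂/d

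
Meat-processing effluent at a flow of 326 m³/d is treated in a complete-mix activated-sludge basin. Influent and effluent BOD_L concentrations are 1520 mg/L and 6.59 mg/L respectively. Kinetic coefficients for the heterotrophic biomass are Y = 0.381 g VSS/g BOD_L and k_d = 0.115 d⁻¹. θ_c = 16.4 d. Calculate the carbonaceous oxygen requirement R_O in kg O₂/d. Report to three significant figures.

Y_obs = Y / (1 + k_d θ_c) = 0.381 / (1 + 0.115 × 16.4) = 0.381 / 2.886 = 0.1320.
Q·(S₀ − S) = 326 × (1520 − 6.59) × 10⁻³ = 493.4 kg/d removed.
Net sludge production P_X = 0.1320 × 493.4 = 65.13 kg VSS/d.
R_O = Q·ΔS − 1.42 P_X = 493.4 − 92.49 = 400.9 kg O₂/d.

R_O ≈ 401 kg O₂/d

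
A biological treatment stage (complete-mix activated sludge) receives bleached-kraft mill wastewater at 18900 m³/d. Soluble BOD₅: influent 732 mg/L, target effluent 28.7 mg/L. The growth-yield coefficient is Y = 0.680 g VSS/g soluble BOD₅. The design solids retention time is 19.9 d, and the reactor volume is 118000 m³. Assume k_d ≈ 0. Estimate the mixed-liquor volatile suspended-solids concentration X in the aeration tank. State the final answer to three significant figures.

From V·X = Y·Q·(S₀ − S)·θ_c (decay neglected): X = 0.680 × 18900 × (732 − 28.7) × 19.9 / 118000 = 1524 mg/L.

X ≈ 1520 mg/L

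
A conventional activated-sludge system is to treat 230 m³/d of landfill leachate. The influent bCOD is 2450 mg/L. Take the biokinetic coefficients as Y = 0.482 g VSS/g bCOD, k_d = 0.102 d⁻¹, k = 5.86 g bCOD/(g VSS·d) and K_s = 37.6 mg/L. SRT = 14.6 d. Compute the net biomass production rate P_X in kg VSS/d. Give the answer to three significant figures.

P_X ≈ 109 kg VSS/d

For a completely mixed reactor with recycle the Lawrence–McCarty relation gives S = K_s·(1 + k_d·θ_c) / [θ_c·(Y·k − k_d) − 1] = 37.6 × (1 + 0.102 × 14.6) / [14.6 × (0.482 × 5.86 − 0.102) − 1] = 93.59 / 38.75 = 2.415 mg/L.
Correct the yield for decay: Y_obs = Y/(1 + k_d θ_c) = 0.482 / (1 + 0.102 × 14.6) = 0.482 / 2.489 = 0.1936.
Mass of bCOD removed per day: Q(S₀ − S) = 230 × 2448 g/m³ = 562.9 kg/d.
Net biomass production P_X = Y_obs × Q·(S₀ − S) = 0.1936 × 562.9 = 109.0 kg VSS/d.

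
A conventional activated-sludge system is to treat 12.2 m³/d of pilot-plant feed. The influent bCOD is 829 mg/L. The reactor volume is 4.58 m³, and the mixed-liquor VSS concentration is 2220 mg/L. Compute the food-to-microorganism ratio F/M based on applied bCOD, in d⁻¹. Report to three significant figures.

Food-to-microorganism ratio F/M = Q S₀ / (V X) = 12.2 × 829 / (4.580 × 2220) = 0.9947 d⁻¹.

F/M ≈ 0.995 d⁻¹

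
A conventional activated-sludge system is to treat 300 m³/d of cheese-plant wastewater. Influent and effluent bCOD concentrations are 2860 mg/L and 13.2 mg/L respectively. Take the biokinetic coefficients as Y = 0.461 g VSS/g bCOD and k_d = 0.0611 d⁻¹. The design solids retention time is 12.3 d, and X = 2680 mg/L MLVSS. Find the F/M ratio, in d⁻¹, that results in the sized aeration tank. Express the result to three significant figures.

Rearranging the biomass balance for a CMAS with decay, V = Y·Q·ΔS·θ_c / [X·(1+k_d θ_c)] = 0.461 × 300 × (2860 − 13.2) × 12.3 / [2680 × (1 + 0.0611 × 12.3)] = 4.84×10^6 / 4694 = 1032 m³.
F/M = applied load / biomass = Q·S₀/(V·X) = 300 × 2860 / (1032 × 2680) = 0.3103 d⁻¹.

F/M ≈ 0.310 d⁻¹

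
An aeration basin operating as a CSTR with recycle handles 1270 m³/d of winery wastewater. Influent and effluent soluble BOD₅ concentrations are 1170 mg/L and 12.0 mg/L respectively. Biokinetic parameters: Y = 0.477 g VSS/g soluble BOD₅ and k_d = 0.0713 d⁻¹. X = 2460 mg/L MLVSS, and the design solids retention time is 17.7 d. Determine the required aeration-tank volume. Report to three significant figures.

Steady-state biomass mass balance: V·X·(1 + k_d·θ_c) = Y·Q·(S₀ − S)·θ_c, so V = 0.477 × 1270 × (1170 − 12.0) × 17.7 / [2460 × (1 + 0.0713 × 17.7)] = 1.24×10^7 / 5565 = 2231 m³.

V ≈ 2230 m³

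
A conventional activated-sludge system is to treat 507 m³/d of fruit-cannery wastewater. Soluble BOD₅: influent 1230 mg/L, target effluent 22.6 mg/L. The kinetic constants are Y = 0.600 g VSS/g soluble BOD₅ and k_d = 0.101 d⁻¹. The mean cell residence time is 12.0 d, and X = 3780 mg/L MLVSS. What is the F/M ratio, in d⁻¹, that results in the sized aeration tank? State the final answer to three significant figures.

F/M ≈ 0.313 d⁻¹

Steady-state biomass mass balance: V·X·(1 + k_d·θ_c) = Y·Q·(S₀ − S)·θ_c, so V = 0.600 × 507 × (1230 − 22.6) × 12.0 / [3780 × (1 + 0.101 × 12.0)] = 4.41×10^6 / 8361 = 527.1 m³.
F/M = Q·S₀ / (V·X) = 507 × 1230 / (527.1 × 3780) = 0.3130 g soluble BOD₅·(g VSS·d)⁻¹.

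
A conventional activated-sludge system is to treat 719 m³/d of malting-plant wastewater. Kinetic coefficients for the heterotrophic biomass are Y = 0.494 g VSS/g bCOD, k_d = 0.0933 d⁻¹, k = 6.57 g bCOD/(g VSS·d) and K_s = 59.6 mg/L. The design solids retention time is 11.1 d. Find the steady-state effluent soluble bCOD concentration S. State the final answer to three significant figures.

S ≈ 3.57 mg/L

Effluent substrate depends only on kinetics and SRT: S = K_s(1 + k_d θ_c) / [θ_c(Yk − k_d) − 1] = 59.6 × (1 + 0.0933 × 11.1) / [11.1 × (0.494 × 6.57 − 0.0933) − 1] = 121.3 / 33.99 = 3.569 mg/L.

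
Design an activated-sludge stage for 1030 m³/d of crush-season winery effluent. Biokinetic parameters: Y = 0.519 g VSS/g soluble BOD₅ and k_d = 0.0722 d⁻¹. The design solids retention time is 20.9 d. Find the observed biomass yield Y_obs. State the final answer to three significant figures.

Y_obs ≈ 0.207 g VSS/g soluble BOD₅

Correct the yield for decay: Y_obs = Y/(1 + k_d θ_c) = 0.519 / (1 + 0.0722 × 20.9) = 0.519 / 2.509 = 0.2069.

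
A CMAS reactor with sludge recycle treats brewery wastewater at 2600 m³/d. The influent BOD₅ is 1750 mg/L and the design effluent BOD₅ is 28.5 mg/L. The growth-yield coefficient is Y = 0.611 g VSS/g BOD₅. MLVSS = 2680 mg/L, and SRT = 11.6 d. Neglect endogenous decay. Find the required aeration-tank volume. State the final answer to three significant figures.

V ≈ 11800 m³

Biomass mass balance (decay neglected): V·X = Y·Q·(S₀ − S)·θ_c, so V = 0.611 × 2600 × (1750 − 28.5) × 11.6 / 2680 = 11837 m³.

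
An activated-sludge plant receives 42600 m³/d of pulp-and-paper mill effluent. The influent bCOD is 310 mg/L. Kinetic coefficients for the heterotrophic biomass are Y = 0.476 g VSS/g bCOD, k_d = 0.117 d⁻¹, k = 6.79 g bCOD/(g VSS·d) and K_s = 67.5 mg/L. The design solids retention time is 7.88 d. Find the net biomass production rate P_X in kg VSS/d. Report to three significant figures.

From the Monod/SRT balance for a CMAS, S = K_s·(1+k_d θ_c)/[θ_c·(Y k − k_d) − 1] = 67.5 × (1 + 0.117 × 7.88) / [7.88 × (0.476 × 6.79 − 0.117) − 1] = 129.7 / 23.55 = 5.510 mg/L.
Y_obs = Y / (1 + k_d θ_c) = 0.476 / (1 + 0.117 × 7.88) = 0.476 / 1.922 = 0.2477.
Substrate removed = Q·(S₀ − S) = 42600 m³/d × (310 − 5.51) g/m³ = 1.3×10^7 g/d = 12971 kg/d.
Net biomass production P_X = Y_obs × Q·(S₀ − S) = 0.2477 × 12971 = 3213 kg VSS/d.

P_X ≈ 3210 kg VSS/d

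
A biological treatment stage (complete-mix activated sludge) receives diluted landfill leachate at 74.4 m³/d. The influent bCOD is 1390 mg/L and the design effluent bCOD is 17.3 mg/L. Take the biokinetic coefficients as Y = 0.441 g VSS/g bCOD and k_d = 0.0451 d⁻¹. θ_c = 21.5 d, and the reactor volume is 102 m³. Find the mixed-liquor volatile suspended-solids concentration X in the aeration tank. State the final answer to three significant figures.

From V·X·(1 + k_d·θ_c) = Y·Q·(S₀ − S)·θ_c: X = 0.441 × 74.4 × (1390 − 17.3) × 21.5 / [102 × (1 + 0.0451 × 21.5)] = 4820 mg/L.

X ≈ 4820 mg/L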